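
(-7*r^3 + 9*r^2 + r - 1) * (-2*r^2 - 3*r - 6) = 14*r^5 + 3*r^4 + 13*r^3 - 55*r^2 - 3*r + 6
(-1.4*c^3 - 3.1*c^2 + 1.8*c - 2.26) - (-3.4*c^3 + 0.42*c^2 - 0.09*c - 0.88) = 2.0*c^3 - 3.52*c^2 + 1.89*c - 1.38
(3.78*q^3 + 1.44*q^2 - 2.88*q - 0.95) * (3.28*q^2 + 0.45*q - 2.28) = 12.3984*q^5 + 6.4242*q^4 - 17.4168*q^3 - 7.6952*q^2 + 6.1389*q + 2.166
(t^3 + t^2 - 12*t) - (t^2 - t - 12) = t^3 - 11*t + 12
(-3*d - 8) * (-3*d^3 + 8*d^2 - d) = 9*d^4 - 61*d^2 + 8*d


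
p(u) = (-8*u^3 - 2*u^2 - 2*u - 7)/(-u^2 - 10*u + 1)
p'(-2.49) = -5.74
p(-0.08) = -3.82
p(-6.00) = 66.44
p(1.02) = 1.92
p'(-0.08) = -21.97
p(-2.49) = 5.54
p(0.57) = 2.04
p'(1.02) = 0.78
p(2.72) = 5.60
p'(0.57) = -2.13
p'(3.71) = 3.81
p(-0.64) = -0.64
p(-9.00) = 568.10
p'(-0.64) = -2.12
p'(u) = (2*u + 10)*(-8*u^3 - 2*u^2 - 2*u - 7)/(-u^2 - 10*u + 1)^2 + (-24*u^2 - 4*u - 2)/(-u^2 - 10*u + 1)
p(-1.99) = 3.08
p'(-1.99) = -4.17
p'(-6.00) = -39.00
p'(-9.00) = -645.48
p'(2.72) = 3.09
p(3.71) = 9.03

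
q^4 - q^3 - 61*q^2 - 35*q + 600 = (q - 8)*(q - 3)*(q + 5)^2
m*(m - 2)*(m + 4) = m^3 + 2*m^2 - 8*m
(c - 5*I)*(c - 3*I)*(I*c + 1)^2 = -c^4 + 10*I*c^3 + 32*c^2 - 38*I*c - 15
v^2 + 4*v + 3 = (v + 1)*(v + 3)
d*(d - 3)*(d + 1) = d^3 - 2*d^2 - 3*d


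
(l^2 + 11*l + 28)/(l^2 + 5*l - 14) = (l + 4)/(l - 2)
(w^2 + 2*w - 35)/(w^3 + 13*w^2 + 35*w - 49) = (w - 5)/(w^2 + 6*w - 7)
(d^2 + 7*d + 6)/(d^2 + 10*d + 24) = (d + 1)/(d + 4)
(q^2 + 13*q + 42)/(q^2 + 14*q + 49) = (q + 6)/(q + 7)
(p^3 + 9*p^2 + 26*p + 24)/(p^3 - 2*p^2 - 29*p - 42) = (p + 4)/(p - 7)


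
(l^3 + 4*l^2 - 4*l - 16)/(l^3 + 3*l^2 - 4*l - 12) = (l + 4)/(l + 3)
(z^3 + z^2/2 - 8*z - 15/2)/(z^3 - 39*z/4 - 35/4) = 2*(z - 3)/(2*z - 7)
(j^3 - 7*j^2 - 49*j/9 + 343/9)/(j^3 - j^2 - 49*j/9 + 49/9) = (j - 7)/(j - 1)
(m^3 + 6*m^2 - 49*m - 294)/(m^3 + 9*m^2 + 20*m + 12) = (m^2 - 49)/(m^2 + 3*m + 2)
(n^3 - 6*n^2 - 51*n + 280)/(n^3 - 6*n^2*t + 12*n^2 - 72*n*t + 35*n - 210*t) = (-n^2 + 13*n - 40)/(-n^2 + 6*n*t - 5*n + 30*t)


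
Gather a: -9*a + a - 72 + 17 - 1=-8*a - 56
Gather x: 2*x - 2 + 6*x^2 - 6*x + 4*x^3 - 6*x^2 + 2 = 4*x^3 - 4*x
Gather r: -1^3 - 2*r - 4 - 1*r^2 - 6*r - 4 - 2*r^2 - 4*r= -3*r^2 - 12*r - 9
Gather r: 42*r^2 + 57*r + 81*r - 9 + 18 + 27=42*r^2 + 138*r + 36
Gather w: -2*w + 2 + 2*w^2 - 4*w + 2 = 2*w^2 - 6*w + 4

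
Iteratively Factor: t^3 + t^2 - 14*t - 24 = (t + 3)*(t^2 - 2*t - 8) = (t - 4)*(t + 3)*(t + 2)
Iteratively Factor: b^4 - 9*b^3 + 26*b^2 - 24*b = (b)*(b^3 - 9*b^2 + 26*b - 24) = b*(b - 2)*(b^2 - 7*b + 12) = b*(b - 4)*(b - 2)*(b - 3)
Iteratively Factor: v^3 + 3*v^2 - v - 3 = (v + 1)*(v^2 + 2*v - 3) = (v - 1)*(v + 1)*(v + 3)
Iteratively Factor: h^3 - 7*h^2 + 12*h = (h)*(h^2 - 7*h + 12) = h*(h - 4)*(h - 3)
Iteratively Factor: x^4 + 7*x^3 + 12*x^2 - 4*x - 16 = (x - 1)*(x^3 + 8*x^2 + 20*x + 16) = (x - 1)*(x + 2)*(x^2 + 6*x + 8) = (x - 1)*(x + 2)*(x + 4)*(x + 2)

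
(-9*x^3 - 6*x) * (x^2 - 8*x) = -9*x^5 + 72*x^4 - 6*x^3 + 48*x^2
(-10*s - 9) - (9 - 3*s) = -7*s - 18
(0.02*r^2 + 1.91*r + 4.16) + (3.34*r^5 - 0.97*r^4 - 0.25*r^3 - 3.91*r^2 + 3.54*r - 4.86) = 3.34*r^5 - 0.97*r^4 - 0.25*r^3 - 3.89*r^2 + 5.45*r - 0.7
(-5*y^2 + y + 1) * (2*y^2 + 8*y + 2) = -10*y^4 - 38*y^3 + 10*y + 2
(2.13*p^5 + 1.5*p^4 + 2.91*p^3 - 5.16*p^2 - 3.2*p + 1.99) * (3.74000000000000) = 7.9662*p^5 + 5.61*p^4 + 10.8834*p^3 - 19.2984*p^2 - 11.968*p + 7.4426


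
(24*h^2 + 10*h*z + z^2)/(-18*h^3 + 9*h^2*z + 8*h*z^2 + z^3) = (4*h + z)/(-3*h^2 + 2*h*z + z^2)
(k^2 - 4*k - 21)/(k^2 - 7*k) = (k + 3)/k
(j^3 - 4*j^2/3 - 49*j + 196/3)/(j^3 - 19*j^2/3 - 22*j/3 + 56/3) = (j + 7)/(j + 2)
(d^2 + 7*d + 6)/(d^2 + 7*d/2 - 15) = 2*(d + 1)/(2*d - 5)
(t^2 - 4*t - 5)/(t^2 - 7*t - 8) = (t - 5)/(t - 8)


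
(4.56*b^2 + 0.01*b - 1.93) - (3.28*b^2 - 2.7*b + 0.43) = 1.28*b^2 + 2.71*b - 2.36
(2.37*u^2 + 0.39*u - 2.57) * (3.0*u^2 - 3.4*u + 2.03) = 7.11*u^4 - 6.888*u^3 - 4.2249*u^2 + 9.5297*u - 5.2171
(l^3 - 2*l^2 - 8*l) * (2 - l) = -l^4 + 4*l^3 + 4*l^2 - 16*l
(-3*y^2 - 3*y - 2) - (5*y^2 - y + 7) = -8*y^2 - 2*y - 9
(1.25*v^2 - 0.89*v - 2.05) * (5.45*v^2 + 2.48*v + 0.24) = 6.8125*v^4 - 1.7505*v^3 - 13.0797*v^2 - 5.2976*v - 0.492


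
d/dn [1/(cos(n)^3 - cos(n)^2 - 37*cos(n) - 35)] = (3*cos(n)^2 - 2*cos(n) - 37)*sin(n)/(-cos(n)^3 + cos(n)^2 + 37*cos(n) + 35)^2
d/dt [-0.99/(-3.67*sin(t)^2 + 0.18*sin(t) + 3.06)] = (0.1782 - 7.2666*sin(t))*cos(t)/(-3.67*sin(t)^2 + 0.18*sin(t) + 3.06)^2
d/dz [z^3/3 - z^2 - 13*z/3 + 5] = z^2 - 2*z - 13/3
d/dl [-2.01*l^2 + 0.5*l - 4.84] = 0.5 - 4.02*l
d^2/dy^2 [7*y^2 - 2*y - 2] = 14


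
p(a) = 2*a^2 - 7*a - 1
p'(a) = 4*a - 7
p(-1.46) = 13.48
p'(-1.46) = -12.84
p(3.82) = 1.44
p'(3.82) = 8.28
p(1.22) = -6.56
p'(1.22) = -2.12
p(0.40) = -3.48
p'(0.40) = -5.40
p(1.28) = -6.68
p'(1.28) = -1.88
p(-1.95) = 20.26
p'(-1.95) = -14.80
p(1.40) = -6.88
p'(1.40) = -1.40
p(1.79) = -7.12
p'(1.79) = 0.16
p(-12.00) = 371.00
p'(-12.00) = -55.00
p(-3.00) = 38.00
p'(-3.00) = -19.00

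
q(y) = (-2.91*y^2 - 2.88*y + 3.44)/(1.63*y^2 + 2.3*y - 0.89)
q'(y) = (-5.82*y - 2.88)/(1.63*y^2 + 2.3*y - 0.89) + (-3.26*y - 2.3)*(-2.91*y^2 - 2.88*y + 3.44)/(1.63*y^2 + 2.3*y - 0.89)^2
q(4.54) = -1.61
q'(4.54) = -0.04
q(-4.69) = -1.95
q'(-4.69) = -0.04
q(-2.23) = -2.21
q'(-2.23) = -0.42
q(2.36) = -1.44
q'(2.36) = -0.17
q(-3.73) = -1.99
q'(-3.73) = -0.06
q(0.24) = -10.57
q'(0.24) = -116.00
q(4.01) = -1.59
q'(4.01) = -0.05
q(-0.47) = -2.58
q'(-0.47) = -1.14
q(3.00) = -1.52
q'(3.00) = -0.10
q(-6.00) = -1.91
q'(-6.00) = -0.02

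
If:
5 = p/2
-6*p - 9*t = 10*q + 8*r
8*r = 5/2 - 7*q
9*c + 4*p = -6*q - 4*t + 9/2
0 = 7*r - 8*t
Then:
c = -42649/4482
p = 10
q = 8315/498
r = -3560/249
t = -3115/249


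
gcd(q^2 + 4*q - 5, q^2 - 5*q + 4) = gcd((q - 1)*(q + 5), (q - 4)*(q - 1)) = q - 1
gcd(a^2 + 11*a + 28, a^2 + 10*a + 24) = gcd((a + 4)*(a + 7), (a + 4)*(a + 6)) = a + 4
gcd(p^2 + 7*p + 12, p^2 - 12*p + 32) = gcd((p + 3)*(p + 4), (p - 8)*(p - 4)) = 1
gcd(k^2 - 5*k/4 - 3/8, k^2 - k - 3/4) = k - 3/2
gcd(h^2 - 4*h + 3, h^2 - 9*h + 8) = h - 1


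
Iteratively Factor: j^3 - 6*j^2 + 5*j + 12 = (j - 4)*(j^2 - 2*j - 3) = (j - 4)*(j + 1)*(j - 3)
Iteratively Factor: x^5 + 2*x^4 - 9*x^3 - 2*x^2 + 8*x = (x - 1)*(x^4 + 3*x^3 - 6*x^2 - 8*x) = (x - 1)*(x + 4)*(x^3 - x^2 - 2*x) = (x - 2)*(x - 1)*(x + 4)*(x^2 + x) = (x - 2)*(x - 1)*(x + 1)*(x + 4)*(x)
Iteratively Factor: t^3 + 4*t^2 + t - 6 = (t - 1)*(t^2 + 5*t + 6) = (t - 1)*(t + 2)*(t + 3)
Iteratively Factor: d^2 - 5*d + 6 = (d - 2)*(d - 3)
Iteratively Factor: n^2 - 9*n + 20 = (n - 5)*(n - 4)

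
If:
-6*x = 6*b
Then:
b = -x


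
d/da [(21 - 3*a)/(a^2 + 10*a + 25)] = 3*(a - 19)/(a^3 + 15*a^2 + 75*a + 125)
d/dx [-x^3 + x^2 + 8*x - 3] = -3*x^2 + 2*x + 8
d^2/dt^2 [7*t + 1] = 0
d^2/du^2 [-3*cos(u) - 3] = 3*cos(u)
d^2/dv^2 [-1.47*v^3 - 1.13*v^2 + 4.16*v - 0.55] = -8.82*v - 2.26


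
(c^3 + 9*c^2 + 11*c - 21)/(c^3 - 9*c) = (c^2 + 6*c - 7)/(c*(c - 3))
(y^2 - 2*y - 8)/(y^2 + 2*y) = (y - 4)/y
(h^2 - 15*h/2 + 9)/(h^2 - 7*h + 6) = (h - 3/2)/(h - 1)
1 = 1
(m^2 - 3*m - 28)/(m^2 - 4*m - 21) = (m + 4)/(m + 3)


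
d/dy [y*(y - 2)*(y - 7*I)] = 3*y^2 + y*(-4 - 14*I) + 14*I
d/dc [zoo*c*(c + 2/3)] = zoo*(c + 1)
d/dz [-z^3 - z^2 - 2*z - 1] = -3*z^2 - 2*z - 2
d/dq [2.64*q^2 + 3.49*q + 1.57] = 5.28*q + 3.49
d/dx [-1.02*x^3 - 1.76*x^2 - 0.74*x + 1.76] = -3.06*x^2 - 3.52*x - 0.74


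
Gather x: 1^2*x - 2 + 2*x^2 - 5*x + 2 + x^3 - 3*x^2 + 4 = x^3 - x^2 - 4*x + 4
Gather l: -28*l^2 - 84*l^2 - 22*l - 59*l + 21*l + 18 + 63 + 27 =-112*l^2 - 60*l + 108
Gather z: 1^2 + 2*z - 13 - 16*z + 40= 28 - 14*z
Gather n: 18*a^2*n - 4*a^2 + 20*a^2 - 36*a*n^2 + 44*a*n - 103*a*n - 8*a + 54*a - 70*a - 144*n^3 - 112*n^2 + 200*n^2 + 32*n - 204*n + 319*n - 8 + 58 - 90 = 16*a^2 - 24*a - 144*n^3 + n^2*(88 - 36*a) + n*(18*a^2 - 59*a + 147) - 40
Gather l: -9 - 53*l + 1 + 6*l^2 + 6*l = 6*l^2 - 47*l - 8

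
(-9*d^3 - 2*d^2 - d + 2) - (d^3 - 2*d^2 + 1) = -10*d^3 - d + 1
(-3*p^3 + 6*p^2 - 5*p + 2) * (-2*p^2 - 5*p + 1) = 6*p^5 + 3*p^4 - 23*p^3 + 27*p^2 - 15*p + 2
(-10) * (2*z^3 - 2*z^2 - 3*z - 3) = -20*z^3 + 20*z^2 + 30*z + 30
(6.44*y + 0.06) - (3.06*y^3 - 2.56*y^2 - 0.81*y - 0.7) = -3.06*y^3 + 2.56*y^2 + 7.25*y + 0.76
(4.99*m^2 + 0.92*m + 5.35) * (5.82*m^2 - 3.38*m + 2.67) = 29.0418*m^4 - 11.5118*m^3 + 41.3507*m^2 - 15.6266*m + 14.2845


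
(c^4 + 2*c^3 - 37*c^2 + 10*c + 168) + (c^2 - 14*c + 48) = c^4 + 2*c^3 - 36*c^2 - 4*c + 216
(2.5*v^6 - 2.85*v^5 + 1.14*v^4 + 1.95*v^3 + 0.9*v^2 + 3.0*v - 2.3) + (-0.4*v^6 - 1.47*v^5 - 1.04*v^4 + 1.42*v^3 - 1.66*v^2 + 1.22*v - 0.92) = 2.1*v^6 - 4.32*v^5 + 0.0999999999999999*v^4 + 3.37*v^3 - 0.76*v^2 + 4.22*v - 3.22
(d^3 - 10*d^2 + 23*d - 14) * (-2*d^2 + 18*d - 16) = -2*d^5 + 38*d^4 - 242*d^3 + 602*d^2 - 620*d + 224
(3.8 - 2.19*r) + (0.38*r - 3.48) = 0.32 - 1.81*r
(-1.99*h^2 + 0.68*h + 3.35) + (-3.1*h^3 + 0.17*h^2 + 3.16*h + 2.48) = -3.1*h^3 - 1.82*h^2 + 3.84*h + 5.83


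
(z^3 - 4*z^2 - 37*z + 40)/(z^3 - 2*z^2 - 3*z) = (-z^3 + 4*z^2 + 37*z - 40)/(z*(-z^2 + 2*z + 3))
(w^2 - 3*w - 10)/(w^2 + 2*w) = (w - 5)/w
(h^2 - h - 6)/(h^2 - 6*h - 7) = (-h^2 + h + 6)/(-h^2 + 6*h + 7)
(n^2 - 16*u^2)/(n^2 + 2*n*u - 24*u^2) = (n + 4*u)/(n + 6*u)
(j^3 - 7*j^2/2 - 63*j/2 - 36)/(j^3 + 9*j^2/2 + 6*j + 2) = (2*j^3 - 7*j^2 - 63*j - 72)/(2*j^3 + 9*j^2 + 12*j + 4)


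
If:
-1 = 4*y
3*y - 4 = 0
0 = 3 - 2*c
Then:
No Solution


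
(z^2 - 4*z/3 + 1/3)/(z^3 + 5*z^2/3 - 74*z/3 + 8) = (z - 1)/(z^2 + 2*z - 24)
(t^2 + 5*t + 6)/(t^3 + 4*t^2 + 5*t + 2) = (t + 3)/(t^2 + 2*t + 1)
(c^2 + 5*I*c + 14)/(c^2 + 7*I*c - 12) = (c^2 + 5*I*c + 14)/(c^2 + 7*I*c - 12)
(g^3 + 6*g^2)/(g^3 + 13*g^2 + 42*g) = g/(g + 7)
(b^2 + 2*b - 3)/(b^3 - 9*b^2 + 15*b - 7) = (b + 3)/(b^2 - 8*b + 7)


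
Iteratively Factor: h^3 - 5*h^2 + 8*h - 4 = (h - 2)*(h^2 - 3*h + 2) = (h - 2)^2*(h - 1)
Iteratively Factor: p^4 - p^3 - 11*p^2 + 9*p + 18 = (p - 3)*(p^3 + 2*p^2 - 5*p - 6) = (p - 3)*(p + 3)*(p^2 - p - 2) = (p - 3)*(p + 1)*(p + 3)*(p - 2)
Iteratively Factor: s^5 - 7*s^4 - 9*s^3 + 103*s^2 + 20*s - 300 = (s + 3)*(s^4 - 10*s^3 + 21*s^2 + 40*s - 100) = (s - 5)*(s + 3)*(s^3 - 5*s^2 - 4*s + 20) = (s - 5)^2*(s + 3)*(s^2 - 4) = (s - 5)^2*(s - 2)*(s + 3)*(s + 2)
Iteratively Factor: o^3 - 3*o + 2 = (o - 1)*(o^2 + o - 2) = (o - 1)*(o + 2)*(o - 1)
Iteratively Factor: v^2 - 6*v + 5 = (v - 5)*(v - 1)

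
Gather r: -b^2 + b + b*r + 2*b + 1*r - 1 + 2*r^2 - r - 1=-b^2 + b*r + 3*b + 2*r^2 - 2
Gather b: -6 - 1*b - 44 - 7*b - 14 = -8*b - 64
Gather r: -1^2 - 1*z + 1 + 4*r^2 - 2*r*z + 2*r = 4*r^2 + r*(2 - 2*z) - z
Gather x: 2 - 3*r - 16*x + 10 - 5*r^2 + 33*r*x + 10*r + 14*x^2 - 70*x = -5*r^2 + 7*r + 14*x^2 + x*(33*r - 86) + 12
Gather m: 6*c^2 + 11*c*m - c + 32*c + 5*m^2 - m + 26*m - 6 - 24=6*c^2 + 31*c + 5*m^2 + m*(11*c + 25) - 30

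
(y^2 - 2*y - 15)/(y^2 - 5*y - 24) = (y - 5)/(y - 8)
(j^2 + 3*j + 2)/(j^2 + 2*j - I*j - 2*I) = (j + 1)/(j - I)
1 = 1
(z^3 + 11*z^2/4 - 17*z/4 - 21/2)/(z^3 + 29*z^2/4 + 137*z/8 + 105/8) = 2*(z - 2)/(2*z + 5)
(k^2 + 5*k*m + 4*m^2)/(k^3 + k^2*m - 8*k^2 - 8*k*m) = (k + 4*m)/(k*(k - 8))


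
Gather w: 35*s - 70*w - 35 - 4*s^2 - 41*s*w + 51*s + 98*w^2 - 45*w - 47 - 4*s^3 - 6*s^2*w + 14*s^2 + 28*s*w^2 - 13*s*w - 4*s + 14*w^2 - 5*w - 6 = -4*s^3 + 10*s^2 + 82*s + w^2*(28*s + 112) + w*(-6*s^2 - 54*s - 120) - 88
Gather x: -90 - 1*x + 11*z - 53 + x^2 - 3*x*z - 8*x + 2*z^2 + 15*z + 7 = x^2 + x*(-3*z - 9) + 2*z^2 + 26*z - 136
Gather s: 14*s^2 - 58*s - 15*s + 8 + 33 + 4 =14*s^2 - 73*s + 45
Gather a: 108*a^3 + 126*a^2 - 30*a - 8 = 108*a^3 + 126*a^2 - 30*a - 8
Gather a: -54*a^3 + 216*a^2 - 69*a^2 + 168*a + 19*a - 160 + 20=-54*a^3 + 147*a^2 + 187*a - 140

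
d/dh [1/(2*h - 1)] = -2/(2*h - 1)^2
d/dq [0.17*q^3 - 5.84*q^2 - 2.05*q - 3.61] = 0.51*q^2 - 11.68*q - 2.05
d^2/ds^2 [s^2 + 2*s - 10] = 2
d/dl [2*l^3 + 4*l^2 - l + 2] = 6*l^2 + 8*l - 1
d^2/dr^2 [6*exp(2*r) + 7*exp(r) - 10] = (24*exp(r) + 7)*exp(r)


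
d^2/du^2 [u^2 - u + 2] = 2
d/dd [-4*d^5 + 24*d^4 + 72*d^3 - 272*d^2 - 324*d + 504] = -20*d^4 + 96*d^3 + 216*d^2 - 544*d - 324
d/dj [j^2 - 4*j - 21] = 2*j - 4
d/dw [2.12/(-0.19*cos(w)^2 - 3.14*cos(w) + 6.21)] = -(0.8056*cos(w) + 6.6568)*sin(w)/(0.19*cos(w)^2 + 3.14*cos(w) - 6.21)^2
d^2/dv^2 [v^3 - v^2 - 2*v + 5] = 6*v - 2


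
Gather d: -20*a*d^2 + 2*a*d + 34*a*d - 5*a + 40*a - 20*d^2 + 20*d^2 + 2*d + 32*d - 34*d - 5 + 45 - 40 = -20*a*d^2 + 36*a*d + 35*a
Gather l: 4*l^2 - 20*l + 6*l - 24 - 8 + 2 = 4*l^2 - 14*l - 30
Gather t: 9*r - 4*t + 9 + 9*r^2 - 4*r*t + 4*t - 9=9*r^2 - 4*r*t + 9*r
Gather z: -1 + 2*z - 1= 2*z - 2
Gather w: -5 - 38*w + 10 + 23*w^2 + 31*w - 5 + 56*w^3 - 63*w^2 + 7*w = 56*w^3 - 40*w^2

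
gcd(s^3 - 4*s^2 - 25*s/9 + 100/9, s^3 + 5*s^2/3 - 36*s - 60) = s + 5/3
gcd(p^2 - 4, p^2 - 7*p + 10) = p - 2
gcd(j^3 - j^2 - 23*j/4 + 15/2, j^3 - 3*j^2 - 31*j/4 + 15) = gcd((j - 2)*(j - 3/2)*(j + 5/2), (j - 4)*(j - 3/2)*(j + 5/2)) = j^2 + j - 15/4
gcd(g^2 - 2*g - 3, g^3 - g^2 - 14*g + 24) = g - 3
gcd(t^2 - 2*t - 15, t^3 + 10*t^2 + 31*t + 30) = t + 3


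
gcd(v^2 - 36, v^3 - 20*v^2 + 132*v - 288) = v - 6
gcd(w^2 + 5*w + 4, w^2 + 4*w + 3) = w + 1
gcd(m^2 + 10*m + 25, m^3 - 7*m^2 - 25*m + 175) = m + 5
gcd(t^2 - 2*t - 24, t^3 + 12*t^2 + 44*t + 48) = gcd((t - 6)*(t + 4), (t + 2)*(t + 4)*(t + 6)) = t + 4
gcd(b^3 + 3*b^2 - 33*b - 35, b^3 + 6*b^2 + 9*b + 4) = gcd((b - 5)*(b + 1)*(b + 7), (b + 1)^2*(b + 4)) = b + 1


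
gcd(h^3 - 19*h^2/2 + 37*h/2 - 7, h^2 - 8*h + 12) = h - 2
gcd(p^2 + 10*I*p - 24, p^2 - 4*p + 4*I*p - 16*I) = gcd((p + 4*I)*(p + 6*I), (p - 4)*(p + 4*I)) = p + 4*I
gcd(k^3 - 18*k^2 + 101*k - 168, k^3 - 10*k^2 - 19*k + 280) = k^2 - 15*k + 56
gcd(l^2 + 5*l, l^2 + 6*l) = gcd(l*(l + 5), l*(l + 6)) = l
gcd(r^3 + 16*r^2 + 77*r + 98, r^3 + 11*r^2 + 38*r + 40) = r + 2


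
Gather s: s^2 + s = s^2 + s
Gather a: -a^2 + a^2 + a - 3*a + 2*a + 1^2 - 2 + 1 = 0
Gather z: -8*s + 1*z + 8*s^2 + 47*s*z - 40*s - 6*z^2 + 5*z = 8*s^2 - 48*s - 6*z^2 + z*(47*s + 6)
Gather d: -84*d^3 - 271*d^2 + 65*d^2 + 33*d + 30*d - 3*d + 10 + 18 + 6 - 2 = -84*d^3 - 206*d^2 + 60*d + 32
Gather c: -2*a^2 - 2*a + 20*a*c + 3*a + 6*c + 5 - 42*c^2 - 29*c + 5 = -2*a^2 + a - 42*c^2 + c*(20*a - 23) + 10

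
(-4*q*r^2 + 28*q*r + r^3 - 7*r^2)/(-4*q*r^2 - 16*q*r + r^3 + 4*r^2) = (r - 7)/(r + 4)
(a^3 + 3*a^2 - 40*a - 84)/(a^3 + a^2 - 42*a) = (a + 2)/a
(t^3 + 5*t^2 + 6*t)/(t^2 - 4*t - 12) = t*(t + 3)/(t - 6)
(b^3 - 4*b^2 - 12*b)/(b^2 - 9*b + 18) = b*(b + 2)/(b - 3)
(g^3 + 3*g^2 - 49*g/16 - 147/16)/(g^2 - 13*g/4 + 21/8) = (4*g^2 + 19*g + 21)/(2*(2*g - 3))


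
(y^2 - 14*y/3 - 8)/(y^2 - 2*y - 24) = (y + 4/3)/(y + 4)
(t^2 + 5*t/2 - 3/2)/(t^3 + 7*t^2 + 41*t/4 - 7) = 2*(t + 3)/(2*t^2 + 15*t + 28)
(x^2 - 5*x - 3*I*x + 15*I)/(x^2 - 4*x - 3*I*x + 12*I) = (x - 5)/(x - 4)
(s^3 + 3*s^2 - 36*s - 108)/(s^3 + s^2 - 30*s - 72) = (s + 6)/(s + 4)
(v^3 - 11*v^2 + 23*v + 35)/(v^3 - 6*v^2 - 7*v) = (v - 5)/v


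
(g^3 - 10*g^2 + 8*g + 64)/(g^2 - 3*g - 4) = (g^2 - 6*g - 16)/(g + 1)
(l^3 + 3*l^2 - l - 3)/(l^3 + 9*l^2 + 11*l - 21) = (l + 1)/(l + 7)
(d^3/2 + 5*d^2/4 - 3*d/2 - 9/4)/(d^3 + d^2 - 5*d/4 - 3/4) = (2*d^3 + 5*d^2 - 6*d - 9)/(4*d^3 + 4*d^2 - 5*d - 3)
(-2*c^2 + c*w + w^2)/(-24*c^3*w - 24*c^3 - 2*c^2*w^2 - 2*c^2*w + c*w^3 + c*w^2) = (2*c^2 - c*w - w^2)/(c*(24*c^2*w + 24*c^2 + 2*c*w^2 + 2*c*w - w^3 - w^2))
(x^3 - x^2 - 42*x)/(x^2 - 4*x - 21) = x*(x + 6)/(x + 3)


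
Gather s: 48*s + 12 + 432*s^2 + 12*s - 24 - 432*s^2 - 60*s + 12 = 0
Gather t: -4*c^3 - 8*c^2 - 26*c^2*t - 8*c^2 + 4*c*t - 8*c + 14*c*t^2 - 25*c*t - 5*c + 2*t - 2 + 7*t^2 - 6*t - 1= -4*c^3 - 16*c^2 - 13*c + t^2*(14*c + 7) + t*(-26*c^2 - 21*c - 4) - 3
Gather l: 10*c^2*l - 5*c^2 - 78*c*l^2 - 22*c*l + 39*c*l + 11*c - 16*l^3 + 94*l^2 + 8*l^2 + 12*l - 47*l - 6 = -5*c^2 + 11*c - 16*l^3 + l^2*(102 - 78*c) + l*(10*c^2 + 17*c - 35) - 6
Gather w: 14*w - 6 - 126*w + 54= 48 - 112*w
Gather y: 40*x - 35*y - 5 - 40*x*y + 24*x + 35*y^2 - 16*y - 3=64*x + 35*y^2 + y*(-40*x - 51) - 8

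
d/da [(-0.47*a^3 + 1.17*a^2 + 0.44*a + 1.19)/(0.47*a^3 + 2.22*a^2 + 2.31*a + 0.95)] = (-1.5933*a^4 - 2.585*a^3 - 1.2915*a^2 - 3.0606*a - 2.3309)/(0.2209*a^6 + 2.0868*a^5 + 7.0998*a^4 + 11.1494*a^3 + 9.5541*a^2 + 4.389*a + 0.9025)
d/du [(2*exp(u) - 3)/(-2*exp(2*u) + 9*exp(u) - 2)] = (4*exp(2*u) - 12*exp(u) + 23)*exp(u)/(4*exp(4*u) - 36*exp(3*u) + 89*exp(2*u) - 36*exp(u) + 4)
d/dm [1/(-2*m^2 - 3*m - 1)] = (4*m + 3)/(2*m^2 + 3*m + 1)^2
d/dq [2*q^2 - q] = 4*q - 1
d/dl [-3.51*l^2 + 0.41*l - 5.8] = 0.41 - 7.02*l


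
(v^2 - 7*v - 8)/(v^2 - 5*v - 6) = (v - 8)/(v - 6)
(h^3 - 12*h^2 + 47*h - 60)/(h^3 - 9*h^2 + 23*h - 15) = (h - 4)/(h - 1)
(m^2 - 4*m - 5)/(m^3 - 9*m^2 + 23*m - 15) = (m + 1)/(m^2 - 4*m + 3)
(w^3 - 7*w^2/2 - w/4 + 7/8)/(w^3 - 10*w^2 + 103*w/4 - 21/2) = (w + 1/2)/(w - 6)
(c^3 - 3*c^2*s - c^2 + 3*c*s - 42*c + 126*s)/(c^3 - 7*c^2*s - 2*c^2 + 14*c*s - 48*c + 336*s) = (-c^2 + 3*c*s + 7*c - 21*s)/(-c^2 + 7*c*s + 8*c - 56*s)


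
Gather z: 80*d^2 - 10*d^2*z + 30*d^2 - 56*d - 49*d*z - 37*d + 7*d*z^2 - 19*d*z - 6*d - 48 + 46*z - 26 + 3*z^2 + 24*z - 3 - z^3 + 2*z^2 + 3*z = 110*d^2 - 99*d - z^3 + z^2*(7*d + 5) + z*(-10*d^2 - 68*d + 73) - 77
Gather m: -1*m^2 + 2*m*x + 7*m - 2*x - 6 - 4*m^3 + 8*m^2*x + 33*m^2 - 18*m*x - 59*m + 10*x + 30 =-4*m^3 + m^2*(8*x + 32) + m*(-16*x - 52) + 8*x + 24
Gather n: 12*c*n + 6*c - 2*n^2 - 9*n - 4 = 6*c - 2*n^2 + n*(12*c - 9) - 4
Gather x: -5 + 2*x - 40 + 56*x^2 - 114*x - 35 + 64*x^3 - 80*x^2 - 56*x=64*x^3 - 24*x^2 - 168*x - 80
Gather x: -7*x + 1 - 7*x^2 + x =-7*x^2 - 6*x + 1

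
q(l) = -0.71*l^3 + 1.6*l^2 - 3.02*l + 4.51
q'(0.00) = -3.02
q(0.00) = 4.51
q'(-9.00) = -204.35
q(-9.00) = 678.88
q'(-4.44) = -59.22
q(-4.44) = 111.61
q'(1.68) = -3.66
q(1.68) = 0.59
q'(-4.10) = -51.95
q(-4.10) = 92.72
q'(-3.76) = -45.17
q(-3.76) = 76.23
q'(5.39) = -47.65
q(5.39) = -76.46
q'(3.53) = -18.27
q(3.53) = -17.44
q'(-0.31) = -4.22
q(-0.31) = 5.62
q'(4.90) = -38.48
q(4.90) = -55.40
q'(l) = -2.13*l^2 + 3.2*l - 3.02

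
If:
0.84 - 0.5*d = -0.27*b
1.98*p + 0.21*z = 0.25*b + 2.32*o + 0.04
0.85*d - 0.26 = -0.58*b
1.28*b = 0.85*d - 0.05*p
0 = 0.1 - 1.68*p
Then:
No Solution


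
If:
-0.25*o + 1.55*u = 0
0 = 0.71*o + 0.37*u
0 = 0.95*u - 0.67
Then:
No Solution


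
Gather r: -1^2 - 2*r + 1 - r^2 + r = -r^2 - r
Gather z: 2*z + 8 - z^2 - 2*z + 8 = 16 - z^2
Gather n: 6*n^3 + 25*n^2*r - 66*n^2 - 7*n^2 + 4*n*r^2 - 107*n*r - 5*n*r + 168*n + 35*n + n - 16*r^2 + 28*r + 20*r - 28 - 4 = 6*n^3 + n^2*(25*r - 73) + n*(4*r^2 - 112*r + 204) - 16*r^2 + 48*r - 32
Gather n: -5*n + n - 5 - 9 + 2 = -4*n - 12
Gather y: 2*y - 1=2*y - 1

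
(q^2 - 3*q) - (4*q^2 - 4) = -3*q^2 - 3*q + 4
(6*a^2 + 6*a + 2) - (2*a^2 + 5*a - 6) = 4*a^2 + a + 8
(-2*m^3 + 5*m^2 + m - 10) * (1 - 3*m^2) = 6*m^5 - 15*m^4 - 5*m^3 + 35*m^2 + m - 10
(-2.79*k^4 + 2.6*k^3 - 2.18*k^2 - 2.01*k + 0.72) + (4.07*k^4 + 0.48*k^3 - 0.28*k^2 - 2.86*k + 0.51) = 1.28*k^4 + 3.08*k^3 - 2.46*k^2 - 4.87*k + 1.23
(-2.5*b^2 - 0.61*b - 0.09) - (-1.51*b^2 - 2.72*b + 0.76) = -0.99*b^2 + 2.11*b - 0.85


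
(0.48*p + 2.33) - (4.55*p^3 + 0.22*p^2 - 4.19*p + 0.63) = -4.55*p^3 - 0.22*p^2 + 4.67*p + 1.7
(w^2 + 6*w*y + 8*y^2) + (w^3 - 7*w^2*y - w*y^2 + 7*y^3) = w^3 - 7*w^2*y + w^2 - w*y^2 + 6*w*y + 7*y^3 + 8*y^2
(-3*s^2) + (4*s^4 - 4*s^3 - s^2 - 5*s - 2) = 4*s^4 - 4*s^3 - 4*s^2 - 5*s - 2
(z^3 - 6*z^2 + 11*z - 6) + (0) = z^3 - 6*z^2 + 11*z - 6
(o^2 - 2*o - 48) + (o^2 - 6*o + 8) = 2*o^2 - 8*o - 40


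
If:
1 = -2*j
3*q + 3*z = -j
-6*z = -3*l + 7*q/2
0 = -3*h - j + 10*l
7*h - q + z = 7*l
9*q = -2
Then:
No Solution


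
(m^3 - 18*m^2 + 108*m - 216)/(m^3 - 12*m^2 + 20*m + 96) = (m^2 - 12*m + 36)/(m^2 - 6*m - 16)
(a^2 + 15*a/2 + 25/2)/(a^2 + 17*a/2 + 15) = (a + 5)/(a + 6)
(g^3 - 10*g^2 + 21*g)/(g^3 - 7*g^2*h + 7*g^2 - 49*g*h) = (g^2 - 10*g + 21)/(g^2 - 7*g*h + 7*g - 49*h)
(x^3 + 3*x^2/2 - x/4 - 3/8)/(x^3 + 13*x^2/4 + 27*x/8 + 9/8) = (4*x^2 - 1)/(4*x^2 + 7*x + 3)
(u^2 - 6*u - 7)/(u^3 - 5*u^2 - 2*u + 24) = (u^2 - 6*u - 7)/(u^3 - 5*u^2 - 2*u + 24)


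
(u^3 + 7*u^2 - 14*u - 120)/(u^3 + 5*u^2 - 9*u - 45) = (u^2 + 2*u - 24)/(u^2 - 9)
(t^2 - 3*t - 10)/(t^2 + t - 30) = (t + 2)/(t + 6)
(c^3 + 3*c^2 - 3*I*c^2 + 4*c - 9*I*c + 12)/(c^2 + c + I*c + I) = (c^2 + c*(3 - 4*I) - 12*I)/(c + 1)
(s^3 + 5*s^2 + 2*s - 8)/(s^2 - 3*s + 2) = (s^2 + 6*s + 8)/(s - 2)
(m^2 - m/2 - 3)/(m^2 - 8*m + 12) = (m + 3/2)/(m - 6)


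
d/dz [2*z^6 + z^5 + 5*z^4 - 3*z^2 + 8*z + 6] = 12*z^5 + 5*z^4 + 20*z^3 - 6*z + 8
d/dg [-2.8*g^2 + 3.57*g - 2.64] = 3.57 - 5.6*g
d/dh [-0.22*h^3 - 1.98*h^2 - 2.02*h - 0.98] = -0.66*h^2 - 3.96*h - 2.02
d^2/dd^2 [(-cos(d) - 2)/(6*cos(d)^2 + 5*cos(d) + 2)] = (81*(1 - cos(2*d))^2*cos(d) + 129*(1 - cos(2*d))^2/2 - 295*cos(d) + 14*cos(2*d) + 81*cos(3*d) - 18*cos(5*d) - 276)/(5*cos(d) + 3*cos(2*d) + 5)^3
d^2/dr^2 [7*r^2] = 14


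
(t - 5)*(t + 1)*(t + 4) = t^3 - 21*t - 20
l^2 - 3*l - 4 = (l - 4)*(l + 1)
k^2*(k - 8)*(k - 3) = k^4 - 11*k^3 + 24*k^2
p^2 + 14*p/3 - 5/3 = (p - 1/3)*(p + 5)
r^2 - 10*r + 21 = (r - 7)*(r - 3)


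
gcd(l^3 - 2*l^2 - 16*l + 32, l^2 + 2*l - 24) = l - 4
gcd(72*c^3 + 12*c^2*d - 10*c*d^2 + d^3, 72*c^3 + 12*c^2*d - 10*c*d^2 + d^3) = 72*c^3 + 12*c^2*d - 10*c*d^2 + d^3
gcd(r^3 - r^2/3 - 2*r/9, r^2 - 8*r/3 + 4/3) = r - 2/3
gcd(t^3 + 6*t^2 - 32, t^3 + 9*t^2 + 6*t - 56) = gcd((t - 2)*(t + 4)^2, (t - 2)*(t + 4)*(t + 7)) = t^2 + 2*t - 8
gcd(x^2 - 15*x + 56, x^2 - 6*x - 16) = x - 8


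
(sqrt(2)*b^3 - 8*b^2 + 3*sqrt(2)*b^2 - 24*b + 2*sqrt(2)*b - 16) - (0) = sqrt(2)*b^3 - 8*b^2 + 3*sqrt(2)*b^2 - 24*b + 2*sqrt(2)*b - 16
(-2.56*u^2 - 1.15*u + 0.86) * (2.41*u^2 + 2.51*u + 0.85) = -6.1696*u^4 - 9.1971*u^3 - 2.9899*u^2 + 1.1811*u + 0.731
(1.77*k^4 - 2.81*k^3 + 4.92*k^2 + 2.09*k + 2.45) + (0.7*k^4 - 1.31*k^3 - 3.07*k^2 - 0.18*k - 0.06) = 2.47*k^4 - 4.12*k^3 + 1.85*k^2 + 1.91*k + 2.39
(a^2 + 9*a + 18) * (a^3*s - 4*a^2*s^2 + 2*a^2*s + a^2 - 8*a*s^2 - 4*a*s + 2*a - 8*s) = a^5*s - 4*a^4*s^2 + 11*a^4*s + a^4 - 44*a^3*s^2 + 32*a^3*s + 11*a^3 - 144*a^2*s^2 - 8*a^2*s + 36*a^2 - 144*a*s^2 - 144*a*s + 36*a - 144*s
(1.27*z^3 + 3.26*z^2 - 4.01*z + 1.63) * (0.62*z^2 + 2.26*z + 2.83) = 0.7874*z^5 + 4.8914*z^4 + 8.4755*z^3 + 1.1738*z^2 - 7.6645*z + 4.6129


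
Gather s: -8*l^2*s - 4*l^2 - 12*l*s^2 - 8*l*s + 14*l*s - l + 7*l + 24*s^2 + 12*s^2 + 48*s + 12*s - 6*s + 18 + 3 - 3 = -4*l^2 + 6*l + s^2*(36 - 12*l) + s*(-8*l^2 + 6*l + 54) + 18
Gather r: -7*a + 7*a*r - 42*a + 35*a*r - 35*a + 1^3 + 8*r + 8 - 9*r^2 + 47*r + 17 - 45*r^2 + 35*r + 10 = -84*a - 54*r^2 + r*(42*a + 90) + 36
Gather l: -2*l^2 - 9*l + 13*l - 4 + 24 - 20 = -2*l^2 + 4*l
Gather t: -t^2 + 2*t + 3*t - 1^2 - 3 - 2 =-t^2 + 5*t - 6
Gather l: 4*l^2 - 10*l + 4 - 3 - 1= 4*l^2 - 10*l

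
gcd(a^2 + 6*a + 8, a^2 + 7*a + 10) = a + 2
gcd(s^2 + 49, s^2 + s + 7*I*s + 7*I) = s + 7*I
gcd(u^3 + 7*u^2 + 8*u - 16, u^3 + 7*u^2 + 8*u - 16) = u^3 + 7*u^2 + 8*u - 16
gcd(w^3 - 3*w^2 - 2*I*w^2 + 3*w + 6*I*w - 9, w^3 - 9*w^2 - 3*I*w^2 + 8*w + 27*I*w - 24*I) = w - 3*I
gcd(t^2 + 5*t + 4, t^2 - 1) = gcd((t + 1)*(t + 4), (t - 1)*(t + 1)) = t + 1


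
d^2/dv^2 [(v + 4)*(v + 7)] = 2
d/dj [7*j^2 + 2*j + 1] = 14*j + 2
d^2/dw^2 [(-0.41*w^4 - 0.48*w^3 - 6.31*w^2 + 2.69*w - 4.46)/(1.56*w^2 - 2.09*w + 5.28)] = (-1.995552*w^6 + 8.020584*w^5 - 31.008054*w^4 + 48.051384*w^3 + 141.34176*w^2 - 125.98344*w - 257.947228)/(3.796416*w^6 - 15.258672*w^5 + 58.990932*w^4 - 112.418801*w^3 + 199.661616*w^2 - 174.797568*w + 147.197952)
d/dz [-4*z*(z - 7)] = 28 - 8*z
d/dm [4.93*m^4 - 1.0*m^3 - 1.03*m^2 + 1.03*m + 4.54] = 19.72*m^3 - 3.0*m^2 - 2.06*m + 1.03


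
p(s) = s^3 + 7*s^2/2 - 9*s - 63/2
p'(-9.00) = 171.00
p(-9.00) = -396.00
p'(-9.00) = 171.00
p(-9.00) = -396.00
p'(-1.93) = -11.34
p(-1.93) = -8.28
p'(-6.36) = 67.83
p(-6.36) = -89.95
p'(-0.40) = -11.32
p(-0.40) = -27.40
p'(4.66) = 88.77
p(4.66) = 103.76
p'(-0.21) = -10.34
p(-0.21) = -29.46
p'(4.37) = 78.88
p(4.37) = 79.46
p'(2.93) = 37.26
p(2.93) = -2.67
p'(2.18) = 20.52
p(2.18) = -24.13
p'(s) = 3*s^2 + 7*s - 9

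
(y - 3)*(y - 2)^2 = y^3 - 7*y^2 + 16*y - 12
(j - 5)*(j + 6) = j^2 + j - 30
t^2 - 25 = (t - 5)*(t + 5)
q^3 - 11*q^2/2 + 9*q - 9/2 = (q - 3)*(q - 3/2)*(q - 1)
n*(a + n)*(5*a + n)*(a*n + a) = 5*a^3*n^2 + 5*a^3*n + 6*a^2*n^3 + 6*a^2*n^2 + a*n^4 + a*n^3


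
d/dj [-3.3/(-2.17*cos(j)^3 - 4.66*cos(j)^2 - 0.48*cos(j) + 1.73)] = (21.483*cos(j)^2 + 30.756*cos(j) + 1.584)*sin(j)/(2.17*cos(j)^3 + 4.66*cos(j)^2 + 0.48*cos(j) - 1.73)^2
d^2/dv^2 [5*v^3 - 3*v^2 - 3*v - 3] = 30*v - 6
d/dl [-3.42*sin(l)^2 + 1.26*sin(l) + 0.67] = (1.26 - 6.84*sin(l))*cos(l)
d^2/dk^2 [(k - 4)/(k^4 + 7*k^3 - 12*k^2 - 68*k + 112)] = 2*(6*k^5 + 40*k^4 - 173*k^3 - 1644*k^2 - 3152*k - 4064)/(k^10 + 25*k^9 + 207*k^8 + 363*k^7 - 3228*k^6 - 11736*k^5 + 20784*k^4 + 95664*k^3 - 100800*k^2 - 288512*k + 351232)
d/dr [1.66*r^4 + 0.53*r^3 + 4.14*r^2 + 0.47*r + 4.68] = 6.64*r^3 + 1.59*r^2 + 8.28*r + 0.47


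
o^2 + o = o*(o + 1)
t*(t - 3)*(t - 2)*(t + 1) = t^4 - 4*t^3 + t^2 + 6*t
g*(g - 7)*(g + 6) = g^3 - g^2 - 42*g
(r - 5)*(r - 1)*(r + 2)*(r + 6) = r^4 + 2*r^3 - 31*r^2 - 32*r + 60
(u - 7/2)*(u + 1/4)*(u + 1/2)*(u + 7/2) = u^4 + 3*u^3/4 - 97*u^2/8 - 147*u/16 - 49/32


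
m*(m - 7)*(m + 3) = m^3 - 4*m^2 - 21*m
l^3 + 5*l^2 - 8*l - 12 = (l - 2)*(l + 1)*(l + 6)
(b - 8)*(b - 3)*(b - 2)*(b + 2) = b^4 - 11*b^3 + 20*b^2 + 44*b - 96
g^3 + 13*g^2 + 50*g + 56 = (g + 2)*(g + 4)*(g + 7)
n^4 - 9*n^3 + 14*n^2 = n^2*(n - 7)*(n - 2)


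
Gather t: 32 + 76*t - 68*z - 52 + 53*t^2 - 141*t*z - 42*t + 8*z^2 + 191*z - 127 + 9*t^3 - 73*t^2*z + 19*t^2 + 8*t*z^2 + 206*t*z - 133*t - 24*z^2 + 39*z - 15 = 9*t^3 + t^2*(72 - 73*z) + t*(8*z^2 + 65*z - 99) - 16*z^2 + 162*z - 162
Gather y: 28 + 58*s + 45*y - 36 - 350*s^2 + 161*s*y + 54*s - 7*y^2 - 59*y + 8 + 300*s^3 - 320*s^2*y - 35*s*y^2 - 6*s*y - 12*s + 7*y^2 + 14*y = 300*s^3 - 350*s^2 - 35*s*y^2 + 100*s + y*(-320*s^2 + 155*s)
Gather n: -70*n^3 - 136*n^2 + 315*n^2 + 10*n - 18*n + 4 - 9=-70*n^3 + 179*n^2 - 8*n - 5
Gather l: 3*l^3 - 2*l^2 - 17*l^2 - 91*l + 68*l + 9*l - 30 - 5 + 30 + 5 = 3*l^3 - 19*l^2 - 14*l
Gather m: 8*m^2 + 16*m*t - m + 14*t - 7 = 8*m^2 + m*(16*t - 1) + 14*t - 7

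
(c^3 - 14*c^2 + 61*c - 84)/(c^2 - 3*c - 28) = (c^2 - 7*c + 12)/(c + 4)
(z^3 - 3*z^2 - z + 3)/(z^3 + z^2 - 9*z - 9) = (z - 1)/(z + 3)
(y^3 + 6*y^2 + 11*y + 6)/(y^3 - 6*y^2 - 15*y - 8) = (y^2 + 5*y + 6)/(y^2 - 7*y - 8)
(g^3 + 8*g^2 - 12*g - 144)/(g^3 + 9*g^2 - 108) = (g - 4)/(g - 3)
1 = 1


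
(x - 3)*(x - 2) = x^2 - 5*x + 6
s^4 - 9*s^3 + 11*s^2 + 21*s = s*(s - 7)*(s - 3)*(s + 1)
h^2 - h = h*(h - 1)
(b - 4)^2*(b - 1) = b^3 - 9*b^2 + 24*b - 16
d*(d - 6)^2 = d^3 - 12*d^2 + 36*d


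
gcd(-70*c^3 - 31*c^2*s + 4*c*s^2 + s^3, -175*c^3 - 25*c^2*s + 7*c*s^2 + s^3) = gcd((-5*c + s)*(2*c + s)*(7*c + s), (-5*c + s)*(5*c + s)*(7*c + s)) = -35*c^2 + 2*c*s + s^2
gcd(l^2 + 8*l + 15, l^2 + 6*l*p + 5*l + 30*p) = l + 5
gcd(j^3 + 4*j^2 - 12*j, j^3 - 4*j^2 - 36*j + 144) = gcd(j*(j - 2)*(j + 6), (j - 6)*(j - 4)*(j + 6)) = j + 6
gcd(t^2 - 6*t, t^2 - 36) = t - 6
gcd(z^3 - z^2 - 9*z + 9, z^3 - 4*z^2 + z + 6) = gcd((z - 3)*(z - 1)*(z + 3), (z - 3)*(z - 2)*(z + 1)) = z - 3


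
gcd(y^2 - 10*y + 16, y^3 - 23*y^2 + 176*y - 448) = y - 8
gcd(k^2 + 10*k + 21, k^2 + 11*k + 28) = k + 7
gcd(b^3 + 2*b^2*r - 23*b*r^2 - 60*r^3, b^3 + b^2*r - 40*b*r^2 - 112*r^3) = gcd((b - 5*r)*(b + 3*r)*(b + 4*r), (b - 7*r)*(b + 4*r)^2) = b + 4*r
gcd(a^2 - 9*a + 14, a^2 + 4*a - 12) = a - 2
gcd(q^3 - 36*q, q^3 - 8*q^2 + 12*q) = q^2 - 6*q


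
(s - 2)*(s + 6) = s^2 + 4*s - 12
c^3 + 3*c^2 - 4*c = c*(c - 1)*(c + 4)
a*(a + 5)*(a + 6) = a^3 + 11*a^2 + 30*a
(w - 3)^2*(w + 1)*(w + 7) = w^4 + 2*w^3 - 32*w^2 + 30*w + 63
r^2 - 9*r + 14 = (r - 7)*(r - 2)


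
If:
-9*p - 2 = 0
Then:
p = -2/9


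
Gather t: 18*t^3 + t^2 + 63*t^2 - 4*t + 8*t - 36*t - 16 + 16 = 18*t^3 + 64*t^2 - 32*t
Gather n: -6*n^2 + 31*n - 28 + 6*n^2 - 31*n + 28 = 0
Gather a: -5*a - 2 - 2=-5*a - 4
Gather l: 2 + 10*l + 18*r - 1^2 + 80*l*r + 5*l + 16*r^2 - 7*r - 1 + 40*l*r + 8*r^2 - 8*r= l*(120*r + 15) + 24*r^2 + 3*r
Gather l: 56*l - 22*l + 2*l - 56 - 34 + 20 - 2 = 36*l - 72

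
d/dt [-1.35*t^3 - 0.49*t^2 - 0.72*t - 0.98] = -4.05*t^2 - 0.98*t - 0.72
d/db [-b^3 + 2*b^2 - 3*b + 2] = -3*b^2 + 4*b - 3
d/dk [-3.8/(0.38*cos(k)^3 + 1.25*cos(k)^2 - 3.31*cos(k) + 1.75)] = (-4.332*cos(k)^2 - 9.5*cos(k) + 12.578)*sin(k)/(0.38*cos(k)^3 + 1.25*cos(k)^2 - 3.31*cos(k) + 1.75)^2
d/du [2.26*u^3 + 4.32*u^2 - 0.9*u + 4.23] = 6.78*u^2 + 8.64*u - 0.9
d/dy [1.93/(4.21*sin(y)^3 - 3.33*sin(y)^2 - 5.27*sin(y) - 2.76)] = (-24.3759*sin(y)^2 + 12.8538*sin(y) + 10.1711)*cos(y)/(-4.21*sin(y)^3 + 3.33*sin(y)^2 + 5.27*sin(y) + 2.76)^2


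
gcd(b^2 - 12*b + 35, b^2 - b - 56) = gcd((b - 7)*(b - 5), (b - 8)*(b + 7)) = 1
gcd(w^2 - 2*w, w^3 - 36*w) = w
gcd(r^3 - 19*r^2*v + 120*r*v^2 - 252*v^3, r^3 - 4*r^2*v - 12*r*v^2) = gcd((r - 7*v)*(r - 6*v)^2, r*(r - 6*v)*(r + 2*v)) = r - 6*v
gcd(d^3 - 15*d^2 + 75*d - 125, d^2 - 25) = d - 5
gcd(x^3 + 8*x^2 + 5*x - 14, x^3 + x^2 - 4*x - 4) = x + 2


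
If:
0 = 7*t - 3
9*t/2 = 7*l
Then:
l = 27/98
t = 3/7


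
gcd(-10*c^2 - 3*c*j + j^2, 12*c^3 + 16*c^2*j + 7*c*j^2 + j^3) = 2*c + j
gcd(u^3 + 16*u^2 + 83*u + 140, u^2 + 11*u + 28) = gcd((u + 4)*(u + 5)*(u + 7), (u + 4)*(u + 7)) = u^2 + 11*u + 28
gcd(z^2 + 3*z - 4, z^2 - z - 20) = z + 4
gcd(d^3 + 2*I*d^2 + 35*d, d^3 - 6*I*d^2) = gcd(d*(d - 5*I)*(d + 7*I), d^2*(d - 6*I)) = d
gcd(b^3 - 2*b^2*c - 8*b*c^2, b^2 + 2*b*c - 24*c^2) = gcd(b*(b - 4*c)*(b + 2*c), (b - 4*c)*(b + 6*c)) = b - 4*c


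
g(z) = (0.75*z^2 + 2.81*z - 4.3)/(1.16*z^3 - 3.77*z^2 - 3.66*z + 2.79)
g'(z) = (1.5*z + 2.81)/(1.16*z^3 - 3.77*z^2 - 3.66*z + 2.79) + (-3.48*z^2 + 7.54*z + 3.66)*(0.75*z^2 + 2.81*z - 4.3)/(1.16*z^3 - 3.77*z^2 - 3.66*z + 2.79)^2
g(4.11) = 4.33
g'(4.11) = -20.78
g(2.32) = -0.54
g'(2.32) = -0.43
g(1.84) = -0.36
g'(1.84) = -0.37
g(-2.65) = 0.18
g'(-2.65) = 0.24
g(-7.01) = -0.02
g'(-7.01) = 0.00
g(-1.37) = 2.99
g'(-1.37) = 17.18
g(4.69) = 1.13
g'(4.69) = -1.46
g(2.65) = -0.71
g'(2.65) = -0.62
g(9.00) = 0.16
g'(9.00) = -0.03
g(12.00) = 0.10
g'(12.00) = -0.01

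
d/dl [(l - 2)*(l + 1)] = 2*l - 1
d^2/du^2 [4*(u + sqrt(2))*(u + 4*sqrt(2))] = 8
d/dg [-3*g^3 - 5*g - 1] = -9*g^2 - 5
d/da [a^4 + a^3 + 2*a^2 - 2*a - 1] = 4*a^3 + 3*a^2 + 4*a - 2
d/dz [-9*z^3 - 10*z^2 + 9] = z*(-27*z - 20)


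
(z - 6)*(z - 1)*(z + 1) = z^3 - 6*z^2 - z + 6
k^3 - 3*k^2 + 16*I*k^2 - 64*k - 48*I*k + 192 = (k - 3)*(k + 8*I)^2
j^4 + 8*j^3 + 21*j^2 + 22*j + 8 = (j + 1)^2*(j + 2)*(j + 4)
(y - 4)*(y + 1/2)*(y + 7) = y^3 + 7*y^2/2 - 53*y/2 - 14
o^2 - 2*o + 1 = (o - 1)^2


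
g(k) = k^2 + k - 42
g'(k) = 2*k + 1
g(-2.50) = -38.25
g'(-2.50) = -4.00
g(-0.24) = -42.18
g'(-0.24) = 0.52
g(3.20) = -28.56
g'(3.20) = 7.40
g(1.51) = -38.21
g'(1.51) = 4.02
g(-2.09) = -39.72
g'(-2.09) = -3.18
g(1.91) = -36.44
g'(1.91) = 4.82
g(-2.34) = -38.86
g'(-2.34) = -3.68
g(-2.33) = -38.90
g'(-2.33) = -3.66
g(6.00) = 0.00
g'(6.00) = 13.00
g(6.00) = 0.00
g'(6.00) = 13.00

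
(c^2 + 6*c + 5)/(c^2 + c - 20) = (c + 1)/(c - 4)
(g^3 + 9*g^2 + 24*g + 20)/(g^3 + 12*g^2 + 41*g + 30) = (g^2 + 4*g + 4)/(g^2 + 7*g + 6)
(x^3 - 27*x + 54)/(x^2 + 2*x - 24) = (x^2 - 6*x + 9)/(x - 4)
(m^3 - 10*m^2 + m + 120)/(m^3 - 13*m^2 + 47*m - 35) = (m^2 - 5*m - 24)/(m^2 - 8*m + 7)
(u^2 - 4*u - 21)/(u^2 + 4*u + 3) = (u - 7)/(u + 1)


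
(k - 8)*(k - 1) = k^2 - 9*k + 8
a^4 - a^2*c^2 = a^2*(a - c)*(a + c)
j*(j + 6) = j^2 + 6*j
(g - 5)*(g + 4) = g^2 - g - 20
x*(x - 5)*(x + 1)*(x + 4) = x^4 - 21*x^2 - 20*x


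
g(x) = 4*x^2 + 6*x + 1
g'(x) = 8*x + 6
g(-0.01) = 0.94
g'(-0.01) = 5.92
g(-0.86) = -1.20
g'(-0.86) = -0.88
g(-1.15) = -0.61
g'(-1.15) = -3.20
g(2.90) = 52.04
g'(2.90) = 29.20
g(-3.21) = 22.96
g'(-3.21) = -19.68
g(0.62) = 6.26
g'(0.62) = 10.96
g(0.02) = 1.12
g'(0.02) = 6.16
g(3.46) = 69.65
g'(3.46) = 33.68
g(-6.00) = 109.00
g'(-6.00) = -42.00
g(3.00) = 55.00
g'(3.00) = 30.00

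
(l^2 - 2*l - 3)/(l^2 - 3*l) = (l + 1)/l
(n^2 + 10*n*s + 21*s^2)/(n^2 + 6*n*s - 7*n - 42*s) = (n^2 + 10*n*s + 21*s^2)/(n^2 + 6*n*s - 7*n - 42*s)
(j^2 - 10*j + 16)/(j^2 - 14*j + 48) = (j - 2)/(j - 6)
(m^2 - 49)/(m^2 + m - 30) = (m^2 - 49)/(m^2 + m - 30)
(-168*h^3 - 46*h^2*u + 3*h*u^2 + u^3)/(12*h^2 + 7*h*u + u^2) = (-42*h^2 - h*u + u^2)/(3*h + u)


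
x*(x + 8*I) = x^2 + 8*I*x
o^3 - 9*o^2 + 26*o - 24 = (o - 4)*(o - 3)*(o - 2)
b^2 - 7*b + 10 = (b - 5)*(b - 2)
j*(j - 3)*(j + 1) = j^3 - 2*j^2 - 3*j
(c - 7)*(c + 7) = c^2 - 49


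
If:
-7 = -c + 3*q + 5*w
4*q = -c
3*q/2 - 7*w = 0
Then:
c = 392/113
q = -98/113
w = -21/113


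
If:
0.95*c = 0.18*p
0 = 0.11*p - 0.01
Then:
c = 0.02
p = 0.09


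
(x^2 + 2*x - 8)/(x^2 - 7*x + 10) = (x + 4)/(x - 5)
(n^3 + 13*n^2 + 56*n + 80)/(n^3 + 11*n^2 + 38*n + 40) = (n + 4)/(n + 2)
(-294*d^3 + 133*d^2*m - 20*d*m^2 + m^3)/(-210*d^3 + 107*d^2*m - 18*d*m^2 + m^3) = (7*d - m)/(5*d - m)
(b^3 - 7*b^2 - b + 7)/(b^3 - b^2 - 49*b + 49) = (b + 1)/(b + 7)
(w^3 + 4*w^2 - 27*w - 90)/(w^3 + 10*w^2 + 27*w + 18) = (w - 5)/(w + 1)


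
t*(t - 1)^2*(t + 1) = t^4 - t^3 - t^2 + t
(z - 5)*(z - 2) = z^2 - 7*z + 10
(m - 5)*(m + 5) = m^2 - 25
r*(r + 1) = r^2 + r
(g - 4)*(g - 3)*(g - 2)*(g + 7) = g^4 - 2*g^3 - 37*g^2 + 158*g - 168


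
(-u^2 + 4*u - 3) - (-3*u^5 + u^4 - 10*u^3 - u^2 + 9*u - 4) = 3*u^5 - u^4 + 10*u^3 - 5*u + 1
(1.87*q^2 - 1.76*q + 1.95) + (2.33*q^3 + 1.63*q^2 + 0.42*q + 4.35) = 2.33*q^3 + 3.5*q^2 - 1.34*q + 6.3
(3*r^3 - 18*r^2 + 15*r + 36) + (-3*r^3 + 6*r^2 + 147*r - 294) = -12*r^2 + 162*r - 258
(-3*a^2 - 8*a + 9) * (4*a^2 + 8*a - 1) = -12*a^4 - 56*a^3 - 25*a^2 + 80*a - 9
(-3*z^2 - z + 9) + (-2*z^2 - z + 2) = -5*z^2 - 2*z + 11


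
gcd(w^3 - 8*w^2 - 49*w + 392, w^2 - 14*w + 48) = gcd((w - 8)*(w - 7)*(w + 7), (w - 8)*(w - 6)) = w - 8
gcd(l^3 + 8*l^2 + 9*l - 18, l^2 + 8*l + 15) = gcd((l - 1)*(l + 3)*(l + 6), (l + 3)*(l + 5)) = l + 3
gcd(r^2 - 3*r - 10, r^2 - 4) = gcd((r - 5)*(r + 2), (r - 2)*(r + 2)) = r + 2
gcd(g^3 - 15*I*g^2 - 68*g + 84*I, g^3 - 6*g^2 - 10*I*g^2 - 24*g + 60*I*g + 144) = g - 6*I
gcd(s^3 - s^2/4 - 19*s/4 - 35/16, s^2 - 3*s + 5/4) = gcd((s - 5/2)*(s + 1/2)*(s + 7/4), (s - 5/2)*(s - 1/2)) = s - 5/2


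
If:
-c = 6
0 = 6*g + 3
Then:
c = -6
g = -1/2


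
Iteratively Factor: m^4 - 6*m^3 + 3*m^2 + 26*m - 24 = (m - 1)*(m^3 - 5*m^2 - 2*m + 24) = (m - 1)*(m + 2)*(m^2 - 7*m + 12) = (m - 3)*(m - 1)*(m + 2)*(m - 4)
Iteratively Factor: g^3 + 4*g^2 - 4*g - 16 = (g + 4)*(g^2 - 4) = (g - 2)*(g + 4)*(g + 2)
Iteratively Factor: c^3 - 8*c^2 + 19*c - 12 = (c - 4)*(c^2 - 4*c + 3) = (c - 4)*(c - 3)*(c - 1)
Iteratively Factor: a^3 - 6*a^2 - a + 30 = (a - 5)*(a^2 - a - 6) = (a - 5)*(a + 2)*(a - 3)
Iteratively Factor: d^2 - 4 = (d - 2)*(d + 2)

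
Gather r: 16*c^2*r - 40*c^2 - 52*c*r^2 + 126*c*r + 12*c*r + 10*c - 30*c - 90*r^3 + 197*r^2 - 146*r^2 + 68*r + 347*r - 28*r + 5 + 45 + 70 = -40*c^2 - 20*c - 90*r^3 + r^2*(51 - 52*c) + r*(16*c^2 + 138*c + 387) + 120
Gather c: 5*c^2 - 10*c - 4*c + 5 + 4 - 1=5*c^2 - 14*c + 8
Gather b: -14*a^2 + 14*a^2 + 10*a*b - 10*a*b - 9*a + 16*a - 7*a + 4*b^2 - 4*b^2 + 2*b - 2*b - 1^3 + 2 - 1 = 0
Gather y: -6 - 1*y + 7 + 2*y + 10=y + 11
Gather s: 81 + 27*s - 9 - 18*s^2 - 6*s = -18*s^2 + 21*s + 72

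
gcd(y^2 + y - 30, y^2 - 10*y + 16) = 1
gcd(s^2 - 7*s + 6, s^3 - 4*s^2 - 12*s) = s - 6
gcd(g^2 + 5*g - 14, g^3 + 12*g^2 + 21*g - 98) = g^2 + 5*g - 14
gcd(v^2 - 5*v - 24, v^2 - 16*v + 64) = v - 8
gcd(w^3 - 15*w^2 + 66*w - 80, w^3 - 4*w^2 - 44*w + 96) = w^2 - 10*w + 16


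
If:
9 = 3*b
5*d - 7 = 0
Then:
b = 3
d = 7/5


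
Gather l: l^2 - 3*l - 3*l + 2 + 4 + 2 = l^2 - 6*l + 8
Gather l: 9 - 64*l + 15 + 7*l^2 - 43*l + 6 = 7*l^2 - 107*l + 30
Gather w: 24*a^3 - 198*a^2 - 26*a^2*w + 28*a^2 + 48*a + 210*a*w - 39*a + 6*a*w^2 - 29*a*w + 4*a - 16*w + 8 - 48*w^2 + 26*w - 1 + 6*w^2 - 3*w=24*a^3 - 170*a^2 + 13*a + w^2*(6*a - 42) + w*(-26*a^2 + 181*a + 7) + 7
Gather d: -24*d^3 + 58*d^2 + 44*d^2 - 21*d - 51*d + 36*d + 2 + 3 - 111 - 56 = -24*d^3 + 102*d^2 - 36*d - 162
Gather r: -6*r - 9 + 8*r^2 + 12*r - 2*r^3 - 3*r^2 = -2*r^3 + 5*r^2 + 6*r - 9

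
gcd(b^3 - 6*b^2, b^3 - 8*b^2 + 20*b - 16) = 1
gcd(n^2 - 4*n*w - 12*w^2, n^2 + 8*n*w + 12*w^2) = n + 2*w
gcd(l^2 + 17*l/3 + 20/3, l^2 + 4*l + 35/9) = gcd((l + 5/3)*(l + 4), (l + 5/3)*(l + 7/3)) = l + 5/3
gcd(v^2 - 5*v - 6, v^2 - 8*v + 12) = v - 6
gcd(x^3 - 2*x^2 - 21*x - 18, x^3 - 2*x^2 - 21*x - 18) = x^3 - 2*x^2 - 21*x - 18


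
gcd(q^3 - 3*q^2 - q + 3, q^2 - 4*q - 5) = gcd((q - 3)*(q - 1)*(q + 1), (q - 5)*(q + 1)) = q + 1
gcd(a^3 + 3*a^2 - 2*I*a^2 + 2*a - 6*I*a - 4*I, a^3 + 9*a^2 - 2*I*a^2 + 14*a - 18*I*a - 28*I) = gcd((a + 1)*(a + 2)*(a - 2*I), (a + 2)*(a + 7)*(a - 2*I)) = a^2 + a*(2 - 2*I) - 4*I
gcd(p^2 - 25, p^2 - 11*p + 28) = 1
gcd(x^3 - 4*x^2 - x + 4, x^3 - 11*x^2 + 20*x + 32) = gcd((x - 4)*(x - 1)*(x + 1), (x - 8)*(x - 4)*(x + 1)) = x^2 - 3*x - 4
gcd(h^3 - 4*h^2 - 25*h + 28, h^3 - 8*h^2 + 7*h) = h^2 - 8*h + 7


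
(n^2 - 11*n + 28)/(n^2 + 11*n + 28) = (n^2 - 11*n + 28)/(n^2 + 11*n + 28)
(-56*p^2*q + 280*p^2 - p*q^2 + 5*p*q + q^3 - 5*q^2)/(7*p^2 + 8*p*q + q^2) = (-8*p*q + 40*p + q^2 - 5*q)/(p + q)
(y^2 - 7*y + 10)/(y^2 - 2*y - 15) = (y - 2)/(y + 3)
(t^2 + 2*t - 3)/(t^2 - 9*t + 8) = (t + 3)/(t - 8)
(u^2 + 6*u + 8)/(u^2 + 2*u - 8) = (u + 2)/(u - 2)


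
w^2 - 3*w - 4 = (w - 4)*(w + 1)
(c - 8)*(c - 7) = c^2 - 15*c + 56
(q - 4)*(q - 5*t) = q^2 - 5*q*t - 4*q + 20*t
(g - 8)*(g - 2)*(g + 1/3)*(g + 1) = g^4 - 26*g^3/3 + 3*g^2 + 18*g + 16/3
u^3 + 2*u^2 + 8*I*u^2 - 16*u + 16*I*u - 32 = (u + 2)*(u + 4*I)^2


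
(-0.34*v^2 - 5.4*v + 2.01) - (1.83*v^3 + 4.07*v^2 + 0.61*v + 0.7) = -1.83*v^3 - 4.41*v^2 - 6.01*v + 1.31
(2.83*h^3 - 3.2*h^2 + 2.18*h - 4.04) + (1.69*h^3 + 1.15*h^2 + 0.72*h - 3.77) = 4.52*h^3 - 2.05*h^2 + 2.9*h - 7.81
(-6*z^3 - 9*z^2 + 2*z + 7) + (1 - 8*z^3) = -14*z^3 - 9*z^2 + 2*z + 8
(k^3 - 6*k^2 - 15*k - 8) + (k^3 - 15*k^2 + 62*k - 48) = 2*k^3 - 21*k^2 + 47*k - 56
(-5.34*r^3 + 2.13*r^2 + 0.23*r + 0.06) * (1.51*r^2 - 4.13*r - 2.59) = -8.0634*r^5 + 25.2705*r^4 + 5.381*r^3 - 6.376*r^2 - 0.8435*r - 0.1554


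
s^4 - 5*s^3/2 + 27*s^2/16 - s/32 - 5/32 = (s - 5/4)*(s - 1)*(s - 1/2)*(s + 1/4)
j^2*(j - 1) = j^3 - j^2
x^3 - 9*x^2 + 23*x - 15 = (x - 5)*(x - 3)*(x - 1)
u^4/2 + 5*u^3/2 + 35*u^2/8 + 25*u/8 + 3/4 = (u/2 + 1)*(u + 1/2)*(u + 1)*(u + 3/2)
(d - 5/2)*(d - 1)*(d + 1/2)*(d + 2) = d^4 - d^3 - 21*d^2/4 + 11*d/4 + 5/2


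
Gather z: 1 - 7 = -6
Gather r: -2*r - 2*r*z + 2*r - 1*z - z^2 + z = -2*r*z - z^2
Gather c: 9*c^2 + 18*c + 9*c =9*c^2 + 27*c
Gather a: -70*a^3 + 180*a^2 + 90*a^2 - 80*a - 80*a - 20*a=-70*a^3 + 270*a^2 - 180*a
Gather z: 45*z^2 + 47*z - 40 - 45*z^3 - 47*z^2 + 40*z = -45*z^3 - 2*z^2 + 87*z - 40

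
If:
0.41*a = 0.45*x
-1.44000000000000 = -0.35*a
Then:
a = 4.11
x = 3.75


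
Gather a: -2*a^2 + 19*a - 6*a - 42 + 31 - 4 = -2*a^2 + 13*a - 15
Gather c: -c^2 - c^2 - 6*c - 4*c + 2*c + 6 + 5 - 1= -2*c^2 - 8*c + 10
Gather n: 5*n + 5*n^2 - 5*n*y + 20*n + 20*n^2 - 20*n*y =25*n^2 + n*(25 - 25*y)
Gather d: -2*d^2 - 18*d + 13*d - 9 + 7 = -2*d^2 - 5*d - 2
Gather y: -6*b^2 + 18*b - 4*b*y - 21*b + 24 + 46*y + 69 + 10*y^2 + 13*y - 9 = -6*b^2 - 3*b + 10*y^2 + y*(59 - 4*b) + 84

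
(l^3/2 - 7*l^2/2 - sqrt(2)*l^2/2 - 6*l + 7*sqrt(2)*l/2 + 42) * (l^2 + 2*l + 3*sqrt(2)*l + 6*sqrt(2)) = l^5/2 - 5*l^4/2 + sqrt(2)*l^4 - 16*l^3 - 5*sqrt(2)*l^3 - 32*sqrt(2)*l^2 + 45*l^2 + 126*l + 90*sqrt(2)*l + 252*sqrt(2)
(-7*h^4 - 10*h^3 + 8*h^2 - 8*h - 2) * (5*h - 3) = -35*h^5 - 29*h^4 + 70*h^3 - 64*h^2 + 14*h + 6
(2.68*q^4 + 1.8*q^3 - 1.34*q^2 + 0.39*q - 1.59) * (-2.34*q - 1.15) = -6.2712*q^5 - 7.294*q^4 + 1.0656*q^3 + 0.6284*q^2 + 3.2721*q + 1.8285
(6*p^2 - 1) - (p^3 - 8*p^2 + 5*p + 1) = -p^3 + 14*p^2 - 5*p - 2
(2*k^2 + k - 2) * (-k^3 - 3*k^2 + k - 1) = -2*k^5 - 7*k^4 + k^3 + 5*k^2 - 3*k + 2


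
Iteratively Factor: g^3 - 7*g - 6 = (g - 3)*(g^2 + 3*g + 2) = (g - 3)*(g + 1)*(g + 2)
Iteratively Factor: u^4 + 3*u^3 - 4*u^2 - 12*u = (u - 2)*(u^3 + 5*u^2 + 6*u) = (u - 2)*(u + 3)*(u^2 + 2*u) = u*(u - 2)*(u + 3)*(u + 2)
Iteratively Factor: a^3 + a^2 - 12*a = (a - 3)*(a^2 + 4*a) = a*(a - 3)*(a + 4)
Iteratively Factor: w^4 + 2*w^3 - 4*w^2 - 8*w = (w)*(w^3 + 2*w^2 - 4*w - 8) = w*(w + 2)*(w^2 - 4) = w*(w - 2)*(w + 2)*(w + 2)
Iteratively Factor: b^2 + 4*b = (b)*(b + 4)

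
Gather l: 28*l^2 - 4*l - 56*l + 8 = 28*l^2 - 60*l + 8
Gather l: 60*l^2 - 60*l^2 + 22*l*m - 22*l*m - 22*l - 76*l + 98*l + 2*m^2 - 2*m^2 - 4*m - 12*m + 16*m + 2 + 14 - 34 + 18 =0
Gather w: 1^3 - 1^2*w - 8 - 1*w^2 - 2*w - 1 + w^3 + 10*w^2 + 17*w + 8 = w^3 + 9*w^2 + 14*w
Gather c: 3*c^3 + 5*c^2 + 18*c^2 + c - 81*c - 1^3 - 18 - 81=3*c^3 + 23*c^2 - 80*c - 100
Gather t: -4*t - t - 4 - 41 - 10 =-5*t - 55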